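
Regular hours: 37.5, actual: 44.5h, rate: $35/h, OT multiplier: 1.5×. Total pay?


$1680.00

Regular: 37.5h × $35 = $1312.50
Overtime: 44.5 - 37.5 = 7.0h
OT pay: 7.0h × $35 × 1.5 = $367.50
Total = $1312.50 + $367.50 = $1680.00


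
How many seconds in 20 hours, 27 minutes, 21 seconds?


Hours: 20 × 3600 = 72000
Minutes: 27 × 60 = 1620
Seconds: 21
Total = 72000 + 1620 + 21 = 73641

73641 seconds


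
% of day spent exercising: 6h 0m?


Time: 360 minutes
Day: 1440 minutes
Percentage = (360/1440) × 100 = 25.0%

25.0%


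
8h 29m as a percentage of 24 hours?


Total minutes: 8×60 + 29 = 509
Day = 24×60 = 1440 minutes
Fraction = 509/1440 ≈ 0.3535
As a percentage: 509/1440 × 100 ≈ 35.35%

0.3535 (35.35%)


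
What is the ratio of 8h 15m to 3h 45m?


11:5 (2.20)

Duration 1: 495 minutes
Duration 2: 225 minutes
Ratio = 495:225
GCD = 45
Simplified = 11:5
As a decimal: 11/5 = 2.20


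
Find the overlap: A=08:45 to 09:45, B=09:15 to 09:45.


Meeting A: 525-585 (in minutes from midnight)
Meeting B: 555-585
Overlap start = max(525, 555) = 555
Overlap end = min(585, 585) = 585
Overlap = max(0, 585 - 555) = 30 min

30 minutes


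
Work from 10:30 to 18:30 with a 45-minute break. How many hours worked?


7h 15m (435 minutes)

Total time = (18×60+30) - (10×60+30)
= 1110 - 630 = 480 min
Minus break: 480 - 45 = 435 min
= 7h 15m


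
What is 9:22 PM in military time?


21:22

Input: 9:22 PM
PM: 9 + 12 = 21


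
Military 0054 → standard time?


12:54 AM

Hour: 0
0 → 12 AM (midnight)


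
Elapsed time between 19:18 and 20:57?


End time in minutes: 20×60 + 57 = 1257
Start time in minutes: 19×60 + 18 = 1158
Difference = 1257 - 1158 = 99 minutes
= 1 hours 39 minutes

1h 39m


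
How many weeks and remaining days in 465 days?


Weeks: 465 ÷ 7 = 66 remainder 3

66 weeks 3 days


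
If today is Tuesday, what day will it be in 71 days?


Wednesday

Start: Tuesday (index 1)
(1 + 71) mod 7
= 72 mod 7
= 2
Index 2 → Wednesday


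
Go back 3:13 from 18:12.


14:59

Start: 1092 minutes from midnight
Subtract: 193 minutes
Remaining: 1092 - 193 = 899
Hours: 14, Minutes: 59


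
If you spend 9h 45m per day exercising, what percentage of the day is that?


Time: 585 minutes
Day: 1440 minutes
Percentage = (585/1440) × 100 ≈ 40.6%

40.6%


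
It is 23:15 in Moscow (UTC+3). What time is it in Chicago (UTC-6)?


14:15

Time difference = UTC-6 - UTC+3 = -9 hours
New hour = (23 -9) mod 24
= 14 mod 24 = 14
Minutes unchanged → 14:15


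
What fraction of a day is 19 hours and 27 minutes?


Total minutes: 19×60 + 27 = 1167
Day = 24×60 = 1440 minutes
Fraction = 1167/1440 ≈ 0.8104
As a percentage: 1167/1440 × 100 ≈ 81.04%

0.8104 (81.04%)


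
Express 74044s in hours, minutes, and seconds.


20h 34m 4s

Hours: 74044 ÷ 3600 = 20 remainder 2044
Minutes: 2044 ÷ 60 = 34 remainder 4
Seconds: 4


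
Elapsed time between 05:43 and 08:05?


2h 22m

End time in minutes: 8×60 + 5 = 485
Start time in minutes: 5×60 + 43 = 343
Difference = 485 - 343 = 142 minutes
= 2 hours 22 minutes


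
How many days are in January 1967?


Month: January (month 1)
January has 31 days

31 days


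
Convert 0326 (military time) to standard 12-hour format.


3:26 AM

Hour: 3
3 < 12 → AM


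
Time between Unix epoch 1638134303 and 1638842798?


708495 seconds (196.8 hours / 8.20 days)

Difference = 1638842798 - 1638134303 = 708495 seconds
In hours: 708495 / 3600 ≈ 196.8
In days: 708495 / 86400 ≈ 8.20


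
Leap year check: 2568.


Rules: divisible by 4 AND (not by 100 OR by 400)
2568 ÷ 4 = 642 exactly → divisible by 4
2568 ÷ 100 = 25 remainder 68 → not divisible by 100
Divisible by 4 but not by 100 → leap year

Yes


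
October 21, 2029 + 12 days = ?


November 2, 2029

Start: October 21, 2029
Add 12 days
October 21 → November 1: 31 - 21 + 1 = 11 days (12 - 11 = 1 left)
November 1 + 1 = November 2, 2029


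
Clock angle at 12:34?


Hour hand (12 ≡ 0 on the dial): 0×30 + 34×0.5 = 17.0°
Minute hand = 34×6 = 204°
Difference = |17.0 - 204| = 187.0°
Since > 180°: 360 - 187.0 = 173.0°

173.0°


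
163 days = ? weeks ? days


23 weeks 2 days

Weeks: 163 ÷ 7 = 23 remainder 2


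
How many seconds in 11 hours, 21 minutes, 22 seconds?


Hours: 11 × 3600 = 39600
Minutes: 21 × 60 = 1260
Seconds: 22
Total = 39600 + 1260 + 22 = 40882

40882 seconds


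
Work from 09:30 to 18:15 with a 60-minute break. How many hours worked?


7h 45m (465 minutes)

Total time = (18×60+15) - (9×60+30)
= 1095 - 570 = 525 min
Minus break: 525 - 60 = 465 min
= 7h 45m


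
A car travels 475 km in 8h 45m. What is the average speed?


54.3 km/h

Distance: 475 km
Time: 8h 45m = 525 min = 525/60 = 35/4 hours
Speed = 475 ÷ (35/4) = 475 × 4 / 35 = 1900/35 ≈ 54.3 km/h


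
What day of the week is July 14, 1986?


Monday

Zeller's congruence:
q=14, m=7, k=86, j=19
h = (14 + ⌊13×8/5⌋ + 86 + ⌊86/4⌋ + ⌊19/4⌋ - 2×19) mod 7
= (14 + 20 + 86 + 21 + 4 - 38) mod 7
= 107 mod 7 = 2
h=2 → Monday


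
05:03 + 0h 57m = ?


06:00

Start: 303 minutes from midnight
Add: 57 minutes
Total: 360 minutes
Hours: 360 ÷ 60 = 6 remainder 0


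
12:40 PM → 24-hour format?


12:40

Input: 12:40 PM
12 PM → 12 (noon)


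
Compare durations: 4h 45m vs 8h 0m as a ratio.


19:32 (0.59)

Duration 1: 285 minutes
Duration 2: 480 minutes
Ratio = 285:480
GCD = 15
Simplified = 19:32
As a decimal: 19/32 ≈ 0.59


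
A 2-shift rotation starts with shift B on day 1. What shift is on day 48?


Shifts: A, B
Start: B (index 1)
Day 48: (1 + 48 - 1) mod 2
= 48 mod 2
= 0
Index 0 → shift A

Shift A


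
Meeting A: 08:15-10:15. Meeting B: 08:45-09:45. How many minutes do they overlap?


60 minutes

Meeting A: 495-615 (in minutes from midnight)
Meeting B: 525-585
Overlap start = max(495, 525) = 525
Overlap end = min(615, 585) = 585
Overlap = max(0, 585 - 525) = 60 min


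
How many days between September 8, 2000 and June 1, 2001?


From September 8, 2000 to June 1, 2001
Rest of September 2000: 30 - 8 = 22
Full months: October 31, November 30, December 31, January 31, February 2001 28, March 31, April 30, May 31
Days into June 2001: 1
Total = 22 + 31 + 30 + 31 + 31 + 28 + 31 + 30 + 31 + 1 = 266 days

266 days


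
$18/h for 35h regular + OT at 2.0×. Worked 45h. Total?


$990.00

Regular: 35h × $18 = $630.00
Overtime: 45 - 35 = 10h
OT pay: 10h × $18 × 2.0 = $360.00
Total = $630.00 + $360.00 = $990.00


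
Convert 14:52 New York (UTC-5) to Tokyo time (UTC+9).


Time difference = UTC+9 - UTC-5 = +14 hours
New hour = (14 + 14) mod 24
= 28 mod 24 = 4
Minutes unchanged → 04:52; 28 ≥ 24 → next day

04:52 (next day)


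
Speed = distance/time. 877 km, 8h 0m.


Distance: 877 km
Time: 8 hours
Speed = 877 / 8 ≈ 109.6 km/h

109.6 km/h


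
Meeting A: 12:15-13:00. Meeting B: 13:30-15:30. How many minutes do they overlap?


0 minutes

Meeting A: 735-780 (in minutes from midnight)
Meeting B: 810-930
Overlap start = max(735, 810) = 810
Overlap end = min(780, 930) = 780
Overlap = max(0, 780 - 810) = 0 min


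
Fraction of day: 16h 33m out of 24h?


Total minutes: 16×60 + 33 = 993
Day = 24×60 = 1440 minutes
Fraction = 993/1440 ≈ 0.6896
As a percentage: 993/1440 × 100 ≈ 68.96%

0.6896 (68.96%)


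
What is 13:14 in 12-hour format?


Hour: 13
13 - 12 = 1 → PM

1:14 PM


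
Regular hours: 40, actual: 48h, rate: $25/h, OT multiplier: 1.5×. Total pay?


$1300.00

Regular: 40h × $25 = $1000.00
Overtime: 48 - 40 = 8h
OT pay: 8h × $25 × 1.5 = $300.00
Total = $1000.00 + $300.00 = $1300.00


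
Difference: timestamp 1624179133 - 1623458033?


721100 seconds (200.3 hours / 8.35 days)

Difference = 1624179133 - 1623458033 = 721100 seconds
In hours: 721100 / 3600 ≈ 200.3
In days: 721100 / 86400 ≈ 8.35


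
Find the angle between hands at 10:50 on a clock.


Hour hand = 10×30 + 50×0.5 = 325.0°
Minute hand = 50×6 = 300°
Difference = |325.0 - 300| = 25.0°

25.0°


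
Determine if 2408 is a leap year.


Yes

Rules: divisible by 4 AND (not by 100 OR by 400)
2408 ÷ 4 = 602 exactly → divisible by 4
2408 ÷ 100 = 24 remainder 8 → not divisible by 100
Divisible by 4 but not by 100 → leap year


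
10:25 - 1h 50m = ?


Start: 625 minutes from midnight
Subtract: 110 minutes
Remaining: 625 - 110 = 515
Hours: 8, Minutes: 35

08:35


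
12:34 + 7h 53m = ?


Start: 754 minutes from midnight
Add: 473 minutes
Total: 1227 minutes
Hours: 1227 ÷ 60 = 20 remainder 27

20:27


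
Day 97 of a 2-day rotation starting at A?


Shift A

Shifts: A, B
Start: A (index 0)
Day 97: (0 + 97 - 1) mod 2
= 96 mod 2
= 0
Index 0 → shift A


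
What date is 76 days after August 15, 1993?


October 30, 1993

Start: August 15, 1993
Add 76 days
August 15 → September 1: 31 - 15 + 1 = 17 days (76 - 17 = 59 left)
September 1 → October 1: 30 - 1 + 1 = 30 days (59 - 30 = 29 left)
October 1 + 29 = October 30, 1993


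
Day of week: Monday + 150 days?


Thursday

Start: Monday (index 0)
(0 + 150) mod 7
= 150 mod 7
= 3
Index 3 → Thursday


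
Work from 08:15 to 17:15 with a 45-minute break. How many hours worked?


Total time = (17×60+15) - (8×60+15)
= 1035 - 495 = 540 min
Minus break: 540 - 45 = 495 min
= 8h 15m

8h 15m (495 minutes)


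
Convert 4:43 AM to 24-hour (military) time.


04:43

Input: 4:43 AM
AM hour stays: 4


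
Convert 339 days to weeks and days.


48 weeks 3 days

Weeks: 339 ÷ 7 = 48 remainder 3


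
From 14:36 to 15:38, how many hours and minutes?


1h 2m

End time in minutes: 15×60 + 38 = 938
Start time in minutes: 14×60 + 36 = 876
Difference = 938 - 876 = 62 minutes
= 1 hours 2 minutes


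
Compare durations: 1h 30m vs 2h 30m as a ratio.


3:5 (0.60)

Duration 1: 90 minutes
Duration 2: 150 minutes
Ratio = 90:150
GCD = 30
Simplified = 3:5
As a decimal: 3/5 = 0.60


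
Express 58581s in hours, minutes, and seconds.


16h 16m 21s

Hours: 58581 ÷ 3600 = 16 remainder 981
Minutes: 981 ÷ 60 = 16 remainder 21
Seconds: 21


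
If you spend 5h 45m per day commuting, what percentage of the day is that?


24.0%

Time: 345 minutes
Day: 1440 minutes
Percentage = (345/1440) × 100 ≈ 24.0%


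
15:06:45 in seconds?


Hours: 15 × 3600 = 54000
Minutes: 6 × 60 = 360
Seconds: 45
Total = 54000 + 360 + 45 = 54405

54405 seconds


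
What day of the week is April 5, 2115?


Zeller's congruence:
q=5, m=4, k=15, j=21
h = (5 + ⌊13×5/5⌋ + 15 + ⌊15/4⌋ + ⌊21/4⌋ - 2×21) mod 7
= (5 + 13 + 15 + 3 + 5 - 42) mod 7
= -1 mod 7 = 6
h=6 → Friday

Friday


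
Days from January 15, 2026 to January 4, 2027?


354 days

From January 15, 2026 to January 4, 2027
Rest of January 2026: 31 - 15 = 16
Full months: February 2026 28, March 31, April 30, May 31, June 30, July 31, August 31, September 30, October 31, November 30, December 31
Days into January 2027: 4
Total = 16 + 28 + 31 + 30 + 31 + 30 + 31 + 31 + 30 + 31 + 30 + 31 + 4 = 354 days


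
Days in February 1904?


29 days

Month: February (month 2)
February: 28 or 29 (leap year)
1904 leap year? Yes


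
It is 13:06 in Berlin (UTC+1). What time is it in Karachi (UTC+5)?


Time difference = UTC+5 - UTC+1 = +4 hours
New hour = (13 + 4) mod 24
= 17 mod 24 = 17
Minutes unchanged → 17:06

17:06


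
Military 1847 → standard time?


Hour: 18
18 - 12 = 6 → PM

6:47 PM


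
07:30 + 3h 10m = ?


Start: 450 minutes from midnight
Add: 190 minutes
Total: 640 minutes
Hours: 640 ÷ 60 = 10 remainder 40

10:40


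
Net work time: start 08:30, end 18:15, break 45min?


Total time = (18×60+15) - (8×60+30)
= 1095 - 510 = 585 min
Minus break: 585 - 45 = 540 min
= 9h 0m

9h 0m (540 minutes)


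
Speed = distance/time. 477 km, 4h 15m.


112.2 km/h

Distance: 477 km
Time: 4h 15m = 255 min = 255/60 = 17/4 hours
Speed = 477 ÷ (17/4) = 477 × 4 / 17 = 1908/17 ≈ 112.2 km/h


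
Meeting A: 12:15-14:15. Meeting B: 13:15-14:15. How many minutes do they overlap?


60 minutes

Meeting A: 735-855 (in minutes from midnight)
Meeting B: 795-855
Overlap start = max(735, 795) = 795
Overlap end = min(855, 855) = 855
Overlap = max(0, 855 - 795) = 60 min


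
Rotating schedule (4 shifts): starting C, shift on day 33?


Shifts: A, B, C, D
Start: C (index 2)
Day 33: (2 + 33 - 1) mod 4
= 34 mod 4
= 2
Index 2 → shift C

Shift C


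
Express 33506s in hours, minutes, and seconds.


Hours: 33506 ÷ 3600 = 9 remainder 1106
Minutes: 1106 ÷ 60 = 18 remainder 26
Seconds: 26

9h 18m 26s


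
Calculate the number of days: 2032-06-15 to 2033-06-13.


From June 15, 2032 to June 13, 2033
Rest of June 2032: 30 - 15 = 15
Full months: July 31, August 31, September 30, October 31, November 30, December 31, January 31, February 2033 28, March 31, April 30, May 31
Days into June 2033: 13
Total = 15 + 31 + 31 + 30 + 31 + 30 + 31 + 31 + 28 + 31 + 30 + 31 + 13 = 363 days

363 days


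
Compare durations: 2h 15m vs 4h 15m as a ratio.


Duration 1: 135 minutes
Duration 2: 255 minutes
Ratio = 135:255
GCD = 15
Simplified = 9:17
As a decimal: 9/17 ≈ 0.53

9:17 (0.53)


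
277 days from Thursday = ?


Monday

Start: Thursday (index 3)
(3 + 277) mod 7
= 280 mod 7
= 0
Index 0 → Monday


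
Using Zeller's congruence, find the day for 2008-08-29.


Friday

Zeller's congruence:
q=29, m=8, k=8, j=20
h = (29 + ⌊13×9/5⌋ + 8 + ⌊8/4⌋ + ⌊20/4⌋ - 2×20) mod 7
= (29 + 23 + 8 + 2 + 5 - 40) mod 7
= 27 mod 7 = 6
h=6 → Friday


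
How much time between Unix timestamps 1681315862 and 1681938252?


622390 seconds (172.9 hours / 7.20 days)

Difference = 1681938252 - 1681315862 = 622390 seconds
In hours: 622390 / 3600 ≈ 172.9
In days: 622390 / 86400 ≈ 7.20


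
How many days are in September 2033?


Month: September (month 9)
September has 30 days

30 days


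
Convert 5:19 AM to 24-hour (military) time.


Input: 5:19 AM
AM hour stays: 5

05:19


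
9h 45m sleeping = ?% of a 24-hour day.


Time: 585 minutes
Day: 1440 minutes
Percentage = (585/1440) × 100 ≈ 40.6%

40.6%


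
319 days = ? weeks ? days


Weeks: 319 ÷ 7 = 45 remainder 4

45 weeks 4 days


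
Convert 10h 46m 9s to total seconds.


Hours: 10 × 3600 = 36000
Minutes: 46 × 60 = 2760
Seconds: 9
Total = 36000 + 2760 + 9 = 38769

38769 seconds


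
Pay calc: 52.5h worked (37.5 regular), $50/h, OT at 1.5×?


Regular: 37.5h × $50 = $1875.00
Overtime: 52.5 - 37.5 = 15.0h
OT pay: 15.0h × $50 × 1.5 = $1125.00
Total = $1875.00 + $1125.00 = $3000.00

$3000.00


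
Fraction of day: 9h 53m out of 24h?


0.4118 (41.18%)

Total minutes: 9×60 + 53 = 593
Day = 24×60 = 1440 minutes
Fraction = 593/1440 ≈ 0.4118
As a percentage: 593/1440 × 100 ≈ 41.18%


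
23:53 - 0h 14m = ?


Start: 1433 minutes from midnight
Subtract: 14 minutes
Remaining: 1433 - 14 = 1419
Hours: 23, Minutes: 39

23:39


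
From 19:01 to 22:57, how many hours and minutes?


End time in minutes: 22×60 + 57 = 1377
Start time in minutes: 19×60 + 1 = 1141
Difference = 1377 - 1141 = 236 minutes
= 3 hours 56 minutes

3h 56m


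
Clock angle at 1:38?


Hour hand = 1×30 + 38×0.5 = 49.0°
Minute hand = 38×6 = 228°
Difference = |49.0 - 228| = 179.0°

179.0°


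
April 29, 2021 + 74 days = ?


Start: April 29, 2021
Add 74 days
April 29 → May 1: 30 - 29 + 1 = 2 days (74 - 2 = 72 left)
May 1 → June 1: 31 - 1 + 1 = 31 days (72 - 31 = 41 left)
June 1 → July 1: 30 - 1 + 1 = 30 days (41 - 30 = 11 left)
July 1 + 11 = July 12, 2021

July 12, 2021


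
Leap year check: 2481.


No

Rules: divisible by 4 AND (not by 100 OR by 400)
2481 ÷ 4 = 620 remainder 1 → not divisible by 4
Not divisible by 4 → not a leap year


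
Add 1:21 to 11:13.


12:34

Start: 673 minutes from midnight
Add: 81 minutes
Total: 754 minutes
Hours: 754 ÷ 60 = 12 remainder 34


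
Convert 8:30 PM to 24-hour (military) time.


20:30

Input: 8:30 PM
PM: 8 + 12 = 20


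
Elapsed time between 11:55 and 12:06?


End time in minutes: 12×60 + 6 = 726
Start time in minutes: 11×60 + 55 = 715
Difference = 726 - 715 = 11 minutes
= 0 hours 11 minutes

0h 11m


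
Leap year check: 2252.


Yes

Rules: divisible by 4 AND (not by 100 OR by 400)
2252 ÷ 4 = 563 exactly → divisible by 4
2252 ÷ 100 = 22 remainder 52 → not divisible by 100
Divisible by 4 but not by 100 → leap year


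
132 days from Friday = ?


Start: Friday (index 4)
(4 + 132) mod 7
= 136 mod 7
= 3
Index 3 → Thursday

Thursday


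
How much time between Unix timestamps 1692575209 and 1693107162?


Difference = 1693107162 - 1692575209 = 531953 seconds
In hours: 531953 / 3600 ≈ 147.8
In days: 531953 / 86400 ≈ 6.16

531953 seconds (147.8 hours / 6.16 days)


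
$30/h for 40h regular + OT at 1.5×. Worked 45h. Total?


Regular: 40h × $30 = $1200.00
Overtime: 45 - 40 = 5h
OT pay: 5h × $30 × 1.5 = $225.00
Total = $1200.00 + $225.00 = $1425.00

$1425.00


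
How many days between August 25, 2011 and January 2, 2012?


From August 25, 2011 to January 2, 2012
Rest of August 2011: 31 - 25 = 6
Full months: September 30, October 31, November 30, December 31
Days into January 2012: 2
Total = 6 + 30 + 31 + 30 + 31 + 2 = 130 days

130 days


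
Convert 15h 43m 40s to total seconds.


56620 seconds

Hours: 15 × 3600 = 54000
Minutes: 43 × 60 = 2580
Seconds: 40
Total = 54000 + 2580 + 40 = 56620


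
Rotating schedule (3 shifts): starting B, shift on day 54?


Shift A

Shifts: A, B, C
Start: B (index 1)
Day 54: (1 + 54 - 1) mod 3
= 54 mod 3
= 0
Index 0 → shift A


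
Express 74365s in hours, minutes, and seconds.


Hours: 74365 ÷ 3600 = 20 remainder 2365
Minutes: 2365 ÷ 60 = 39 remainder 25
Seconds: 25

20h 39m 25s


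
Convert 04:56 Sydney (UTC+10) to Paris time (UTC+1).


Time difference = UTC+1 - UTC+10 = -9 hours
New hour = (4 -9) mod 24
= -5 mod 24 = 19
Minutes unchanged → 19:56; -5 < 0 → previous day

19:56 (previous day)


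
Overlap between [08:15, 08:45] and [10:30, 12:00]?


Meeting A: 495-525 (in minutes from midnight)
Meeting B: 630-720
Overlap start = max(495, 630) = 630
Overlap end = min(525, 720) = 525
Overlap = max(0, 525 - 630) = 0 min

0 minutes


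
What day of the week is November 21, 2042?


Zeller's congruence:
q=21, m=11, k=42, j=20
h = (21 + ⌊13×12/5⌋ + 42 + ⌊42/4⌋ + ⌊20/4⌋ - 2×20) mod 7
= (21 + 31 + 42 + 10 + 5 - 40) mod 7
= 69 mod 7 = 6
h=6 → Friday

Friday


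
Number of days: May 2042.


Month: May (month 5)
May has 31 days

31 days


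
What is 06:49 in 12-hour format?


Hour: 6
6 < 12 → AM

6:49 AM


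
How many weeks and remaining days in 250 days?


35 weeks 5 days

Weeks: 250 ÷ 7 = 35 remainder 5


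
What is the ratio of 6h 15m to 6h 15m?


1:1 (1.00)

Duration 1: 375 minutes
Duration 2: 375 minutes
Ratio = 375:375
GCD = 375
Simplified = 1:1
As a decimal: 1/1 = 1.00


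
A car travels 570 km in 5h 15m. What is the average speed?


108.6 km/h

Distance: 570 km
Time: 5h 15m = 315 min = 315/60 = 21/4 hours
Speed = 570 ÷ (21/4) = 570 × 4 / 21 = 2280/21 ≈ 108.6 km/h


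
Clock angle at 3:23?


Hour hand = 3×30 + 23×0.5 = 101.5°
Minute hand = 23×6 = 138°
Difference = |101.5 - 138| = 36.5°

36.5°


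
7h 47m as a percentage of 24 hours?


Total minutes: 7×60 + 47 = 467
Day = 24×60 = 1440 minutes
Fraction = 467/1440 ≈ 0.3243
As a percentage: 467/1440 × 100 ≈ 32.43%

0.3243 (32.43%)


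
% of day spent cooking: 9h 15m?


38.5%

Time: 555 minutes
Day: 1440 minutes
Percentage = (555/1440) × 100 ≈ 38.5%


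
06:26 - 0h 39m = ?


Start: 386 minutes from midnight
Subtract: 39 minutes
Remaining: 386 - 39 = 347
Hours: 5, Minutes: 47

05:47


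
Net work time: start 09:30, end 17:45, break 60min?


Total time = (17×60+45) - (9×60+30)
= 1065 - 570 = 495 min
Minus break: 495 - 60 = 435 min
= 7h 15m

7h 15m (435 minutes)


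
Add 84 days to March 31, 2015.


June 23, 2015

Start: March 31, 2015
Add 84 days
March 31 → April 1: 31 - 31 + 1 = 1 days (84 - 1 = 83 left)
April 1 → May 1: 30 - 1 + 1 = 30 days (83 - 30 = 53 left)
May 1 → June 1: 31 - 1 + 1 = 31 days (53 - 31 = 22 left)
June 1 + 22 = June 23, 2015


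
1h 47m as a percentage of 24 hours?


0.0743 (7.43%)

Total minutes: 1×60 + 47 = 107
Day = 24×60 = 1440 minutes
Fraction = 107/1440 ≈ 0.0743
As a percentage: 107/1440 × 100 ≈ 7.43%


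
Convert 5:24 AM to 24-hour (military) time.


Input: 5:24 AM
AM hour stays: 5

05:24


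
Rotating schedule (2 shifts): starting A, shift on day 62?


Shifts: A, B
Start: A (index 0)
Day 62: (0 + 62 - 1) mod 2
= 61 mod 2
= 1
Index 1 → shift B

Shift B


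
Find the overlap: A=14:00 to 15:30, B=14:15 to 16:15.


75 minutes

Meeting A: 840-930 (in minutes from midnight)
Meeting B: 855-975
Overlap start = max(840, 855) = 855
Overlap end = min(930, 975) = 930
Overlap = max(0, 930 - 855) = 75 min


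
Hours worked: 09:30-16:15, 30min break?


6h 15m (375 minutes)

Total time = (16×60+15) - (9×60+30)
= 975 - 570 = 405 min
Minus break: 405 - 30 = 375 min
= 6h 15m


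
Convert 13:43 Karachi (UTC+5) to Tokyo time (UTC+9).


17:43

Time difference = UTC+9 - UTC+5 = +4 hours
New hour = (13 + 4) mod 24
= 17 mod 24 = 17
Minutes unchanged → 17:43


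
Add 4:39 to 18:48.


23:27

Start: 1128 minutes from midnight
Add: 279 minutes
Total: 1407 minutes
Hours: 1407 ÷ 60 = 23 remainder 27


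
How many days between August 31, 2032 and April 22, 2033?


234 days

From August 31, 2032 to April 22, 2033
Rest of August 2032: 31 - 31 = 0
Full months: September 30, October 31, November 30, December 31, January 31, February 2033 28, March 31
Days into April 2033: 22
Total = 0 + 30 + 31 + 30 + 31 + 31 + 28 + 31 + 22 = 234 days


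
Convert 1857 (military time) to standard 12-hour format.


6:57 PM

Hour: 18
18 - 12 = 6 → PM


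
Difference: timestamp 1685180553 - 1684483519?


Difference = 1685180553 - 1684483519 = 697034 seconds
In hours: 697034 / 3600 ≈ 193.6
In days: 697034 / 86400 ≈ 8.07

697034 seconds (193.6 hours / 8.07 days)


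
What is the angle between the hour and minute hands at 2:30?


105.0°

Hour hand = 2×30 + 30×0.5 = 75.0°
Minute hand = 30×6 = 180°
Difference = |75.0 - 180| = 105.0°


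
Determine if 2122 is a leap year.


No

Rules: divisible by 4 AND (not by 100 OR by 400)
2122 ÷ 4 = 530 remainder 2 → not divisible by 4
Not divisible by 4 → not a leap year


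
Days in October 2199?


31 days

Month: October (month 10)
October has 31 days


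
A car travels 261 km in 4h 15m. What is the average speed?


61.4 km/h

Distance: 261 km
Time: 4h 15m = 255 min = 255/60 = 17/4 hours
Speed = 261 ÷ (17/4) = 261 × 4 / 17 = 1044/17 ≈ 61.4 km/h


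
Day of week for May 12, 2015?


Tuesday

Zeller's congruence:
q=12, m=5, k=15, j=20
h = (12 + ⌊13×6/5⌋ + 15 + ⌊15/4⌋ + ⌊20/4⌋ - 2×20) mod 7
= (12 + 15 + 15 + 3 + 5 - 40) mod 7
= 10 mod 7 = 3
h=3 → Tuesday


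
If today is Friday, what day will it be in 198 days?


Start: Friday (index 4)
(4 + 198) mod 7
= 202 mod 7
= 6
Index 6 → Sunday

Sunday


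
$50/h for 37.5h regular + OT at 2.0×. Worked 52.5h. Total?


Regular: 37.5h × $50 = $1875.00
Overtime: 52.5 - 37.5 = 15.0h
OT pay: 15.0h × $50 × 2.0 = $1500.00
Total = $1875.00 + $1500.00 = $3375.00

$3375.00


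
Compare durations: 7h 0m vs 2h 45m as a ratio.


Duration 1: 420 minutes
Duration 2: 165 minutes
Ratio = 420:165
GCD = 15
Simplified = 28:11
As a decimal: 28/11 ≈ 2.55

28:11 (2.55)


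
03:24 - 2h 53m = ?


Start: 204 minutes from midnight
Subtract: 173 minutes
Remaining: 204 - 173 = 31
Hours: 0, Minutes: 31

00:31


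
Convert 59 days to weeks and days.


8 weeks 3 days

Weeks: 59 ÷ 7 = 8 remainder 3


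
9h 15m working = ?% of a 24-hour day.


38.5%

Time: 555 minutes
Day: 1440 minutes
Percentage = (555/1440) × 100 ≈ 38.5%


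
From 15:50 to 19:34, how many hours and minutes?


3h 44m

End time in minutes: 19×60 + 34 = 1174
Start time in minutes: 15×60 + 50 = 950
Difference = 1174 - 950 = 224 minutes
= 3 hours 44 minutes


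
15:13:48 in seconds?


Hours: 15 × 3600 = 54000
Minutes: 13 × 60 = 780
Seconds: 48
Total = 54000 + 780 + 48 = 54828

54828 seconds


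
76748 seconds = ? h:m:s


21h 19m 8s

Hours: 76748 ÷ 3600 = 21 remainder 1148
Minutes: 1148 ÷ 60 = 19 remainder 8
Seconds: 8


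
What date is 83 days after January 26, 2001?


April 19, 2001

Start: January 26, 2001
Add 83 days
January 26 → February 1: 31 - 26 + 1 = 6 days (83 - 6 = 77 left)
February 1 → March 1: 28 - 1 + 1 = 28 days (77 - 28 = 49 left)
March 1 → April 1: 31 - 1 + 1 = 31 days (49 - 31 = 18 left)
April 1 + 18 = April 19, 2001


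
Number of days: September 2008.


30 days

Month: September (month 9)
September has 30 days


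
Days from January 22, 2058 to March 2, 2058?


From January 22, 2058 to March 2, 2058
Rest of January 2058: 31 - 22 = 9
Full months: February 2058 28
Days into March 2058: 2
Total = 9 + 28 + 2 = 39 days

39 days


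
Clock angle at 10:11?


Hour hand = 10×30 + 11×0.5 = 305.5°
Minute hand = 11×6 = 66°
Difference = |305.5 - 66| = 239.5°
Since > 180°: 360 - 239.5 = 120.5°

120.5°


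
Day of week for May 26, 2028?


Zeller's congruence:
q=26, m=5, k=28, j=20
h = (26 + ⌊13×6/5⌋ + 28 + ⌊28/4⌋ + ⌊20/4⌋ - 2×20) mod 7
= (26 + 15 + 28 + 7 + 5 - 40) mod 7
= 41 mod 7 = 6
h=6 → Friday

Friday


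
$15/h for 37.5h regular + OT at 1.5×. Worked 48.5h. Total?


Regular: 37.5h × $15 = $562.50
Overtime: 48.5 - 37.5 = 11.0h
OT pay: 11.0h × $15 × 1.5 = $247.50
Total = $562.50 + $247.50 = $810.00

$810.00


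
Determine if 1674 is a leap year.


Rules: divisible by 4 AND (not by 100 OR by 400)
1674 ÷ 4 = 418 remainder 2 → not divisible by 4
Not divisible by 4 → not a leap year

No


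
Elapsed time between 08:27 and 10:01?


1h 34m

End time in minutes: 10×60 + 1 = 601
Start time in minutes: 8×60 + 27 = 507
Difference = 601 - 507 = 94 minutes
= 1 hours 34 minutes


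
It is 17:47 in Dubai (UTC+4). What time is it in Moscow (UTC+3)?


16:47

Time difference = UTC+3 - UTC+4 = -1 hours
New hour = (17 -1) mod 24
= 16 mod 24 = 16
Minutes unchanged → 16:47


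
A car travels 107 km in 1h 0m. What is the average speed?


Distance: 107 km
Time: 1 hours
Speed = 107 / 1 = 107.0 km/h

107.0 km/h


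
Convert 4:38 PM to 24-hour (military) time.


Input: 4:38 PM
PM: 4 + 12 = 16

16:38


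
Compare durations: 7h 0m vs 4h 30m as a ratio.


14:9 (1.56)

Duration 1: 420 minutes
Duration 2: 270 minutes
Ratio = 420:270
GCD = 30
Simplified = 14:9
As a decimal: 14/9 ≈ 1.56


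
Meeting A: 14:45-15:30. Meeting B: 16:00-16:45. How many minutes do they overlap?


Meeting A: 885-930 (in minutes from midnight)
Meeting B: 960-1005
Overlap start = max(885, 960) = 960
Overlap end = min(930, 1005) = 930
Overlap = max(0, 930 - 960) = 0 min

0 minutes


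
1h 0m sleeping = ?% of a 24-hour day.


Time: 60 minutes
Day: 1440 minutes
Percentage = (60/1440) × 100 ≈ 4.2%

4.2%


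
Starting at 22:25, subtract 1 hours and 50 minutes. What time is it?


20:35

Start: 1345 minutes from midnight
Subtract: 110 minutes
Remaining: 1345 - 110 = 1235
Hours: 20, Minutes: 35


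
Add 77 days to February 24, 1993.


May 12, 1993

Start: February 24, 1993
Add 77 days
February 24 → March 1: 28 - 24 + 1 = 5 days (77 - 5 = 72 left)
March 1 → April 1: 31 - 1 + 1 = 31 days (72 - 31 = 41 left)
April 1 → May 1: 30 - 1 + 1 = 30 days (41 - 30 = 11 left)
May 1 + 11 = May 12, 1993


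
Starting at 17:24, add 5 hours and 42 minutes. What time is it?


23:06

Start: 1044 minutes from midnight
Add: 342 minutes
Total: 1386 minutes
Hours: 1386 ÷ 60 = 23 remainder 6


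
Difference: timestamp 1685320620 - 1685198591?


Difference = 1685320620 - 1685198591 = 122029 seconds
In hours: 122029 / 3600 ≈ 33.9
In days: 122029 / 86400 ≈ 1.41

122029 seconds (33.9 hours / 1.41 days)


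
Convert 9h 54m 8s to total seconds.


35648 seconds

Hours: 9 × 3600 = 32400
Minutes: 54 × 60 = 3240
Seconds: 8
Total = 32400 + 3240 + 8 = 35648


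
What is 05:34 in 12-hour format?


Hour: 5
5 < 12 → AM

5:34 AM


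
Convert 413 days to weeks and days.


Weeks: 413 ÷ 7 = 59 remainder 0

59 weeks 0 days


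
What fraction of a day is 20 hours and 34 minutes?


Total minutes: 20×60 + 34 = 1234
Day = 24×60 = 1440 minutes
Fraction = 1234/1440 ≈ 0.8569
As a percentage: 1234/1440 × 100 ≈ 85.69%

0.8569 (85.69%)


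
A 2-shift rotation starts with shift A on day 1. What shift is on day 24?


Shift B

Shifts: A, B
Start: A (index 0)
Day 24: (0 + 24 - 1) mod 2
= 23 mod 2
= 1
Index 1 → shift B


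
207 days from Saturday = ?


Start: Saturday (index 5)
(5 + 207) mod 7
= 212 mod 7
= 2
Index 2 → Wednesday

Wednesday


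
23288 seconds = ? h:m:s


6h 28m 8s

Hours: 23288 ÷ 3600 = 6 remainder 1688
Minutes: 1688 ÷ 60 = 28 remainder 8
Seconds: 8


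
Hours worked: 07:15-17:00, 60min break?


Total time = (17×60+0) - (7×60+15)
= 1020 - 435 = 585 min
Minus break: 585 - 60 = 525 min
= 8h 45m

8h 45m (525 minutes)


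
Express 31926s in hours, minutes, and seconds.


8h 52m 6s

Hours: 31926 ÷ 3600 = 8 remainder 3126
Minutes: 3126 ÷ 60 = 52 remainder 6
Seconds: 6


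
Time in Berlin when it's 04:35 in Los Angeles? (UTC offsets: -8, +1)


Time difference = UTC+1 - UTC-8 = +9 hours
New hour = (4 + 9) mod 24
= 13 mod 24 = 13
Minutes unchanged → 13:35

13:35


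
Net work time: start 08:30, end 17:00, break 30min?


8h 0m (480 minutes)

Total time = (17×60+0) - (8×60+30)
= 1020 - 510 = 510 min
Minus break: 510 - 30 = 480 min
= 8h 0m


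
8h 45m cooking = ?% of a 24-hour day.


36.5%

Time: 525 minutes
Day: 1440 minutes
Percentage = (525/1440) × 100 ≈ 36.5%


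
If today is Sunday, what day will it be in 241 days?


Wednesday

Start: Sunday (index 6)
(6 + 241) mod 7
= 247 mod 7
= 2
Index 2 → Wednesday


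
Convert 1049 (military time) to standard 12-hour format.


10:49 AM

Hour: 10
10 < 12 → AM


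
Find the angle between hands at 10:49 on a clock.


Hour hand = 10×30 + 49×0.5 = 324.5°
Minute hand = 49×6 = 294°
Difference = |324.5 - 294| = 30.5°

30.5°


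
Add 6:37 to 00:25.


07:02

Start: 25 minutes from midnight
Add: 397 minutes
Total: 422 minutes
Hours: 422 ÷ 60 = 7 remainder 2


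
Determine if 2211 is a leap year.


No

Rules: divisible by 4 AND (not by 100 OR by 400)
2211 ÷ 4 = 552 remainder 3 → not divisible by 4
Not divisible by 4 → not a leap year


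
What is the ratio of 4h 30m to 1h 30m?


Duration 1: 270 minutes
Duration 2: 90 minutes
Ratio = 270:90
GCD = 90
Simplified = 3:1
As a decimal: 3/1 = 3.00

3:1 (3.00)


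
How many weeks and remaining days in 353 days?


Weeks: 353 ÷ 7 = 50 remainder 3

50 weeks 3 days


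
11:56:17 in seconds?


42977 seconds

Hours: 11 × 3600 = 39600
Minutes: 56 × 60 = 3360
Seconds: 17
Total = 39600 + 3360 + 17 = 42977


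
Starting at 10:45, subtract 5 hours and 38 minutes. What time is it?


05:07

Start: 645 minutes from midnight
Subtract: 338 minutes
Remaining: 645 - 338 = 307
Hours: 5, Minutes: 7


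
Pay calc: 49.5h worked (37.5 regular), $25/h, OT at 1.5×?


Regular: 37.5h × $25 = $937.50
Overtime: 49.5 - 37.5 = 12.0h
OT pay: 12.0h × $25 × 1.5 = $450.00
Total = $937.50 + $450.00 = $1387.50

$1387.50


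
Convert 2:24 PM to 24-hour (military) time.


Input: 2:24 PM
PM: 2 + 12 = 14

14:24


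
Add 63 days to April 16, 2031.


Start: April 16, 2031
Add 63 days
April 16 → May 1: 30 - 16 + 1 = 15 days (63 - 15 = 48 left)
May 1 → June 1: 31 - 1 + 1 = 31 days (48 - 31 = 17 left)
June 1 + 17 = June 18, 2031

June 18, 2031


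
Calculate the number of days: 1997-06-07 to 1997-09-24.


From June 7, 1997 to September 24, 1997
Rest of June 1997: 30 - 7 = 23
Full months: July 31, August 31
Days into September 1997: 24
Total = 23 + 31 + 31 + 24 = 109 days

109 days


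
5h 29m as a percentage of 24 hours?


0.2285 (22.85%)

Total minutes: 5×60 + 29 = 329
Day = 24×60 = 1440 minutes
Fraction = 329/1440 ≈ 0.2285
As a percentage: 329/1440 × 100 ≈ 22.85%


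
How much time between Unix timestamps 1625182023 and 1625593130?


411107 seconds (114.2 hours / 4.76 days)

Difference = 1625593130 - 1625182023 = 411107 seconds
In hours: 411107 / 3600 ≈ 114.2
In days: 411107 / 86400 ≈ 4.76


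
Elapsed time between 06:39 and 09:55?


End time in minutes: 9×60 + 55 = 595
Start time in minutes: 6×60 + 39 = 399
Difference = 595 - 399 = 196 minutes
= 3 hours 16 minutes

3h 16m


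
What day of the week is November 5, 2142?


Zeller's congruence:
q=5, m=11, k=42, j=21
h = (5 + ⌊13×12/5⌋ + 42 + ⌊42/4⌋ + ⌊21/4⌋ - 2×21) mod 7
= (5 + 31 + 42 + 10 + 5 - 42) mod 7
= 51 mod 7 = 2
h=2 → Monday

Monday


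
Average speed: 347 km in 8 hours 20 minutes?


41.6 km/h

Distance: 347 km
Time: 8h 20m = 500 min = 500/60 = 25/3 hours
Speed = 347 ÷ (25/3) = 347 × 3 / 25 = 1041/25 ≈ 41.6 km/h


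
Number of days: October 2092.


Month: October (month 10)
October has 31 days

31 days


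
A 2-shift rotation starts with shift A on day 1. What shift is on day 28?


Shifts: A, B
Start: A (index 0)
Day 28: (0 + 28 - 1) mod 2
= 27 mod 2
= 1
Index 1 → shift B

Shift B


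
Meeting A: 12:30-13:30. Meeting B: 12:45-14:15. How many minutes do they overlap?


Meeting A: 750-810 (in minutes from midnight)
Meeting B: 765-855
Overlap start = max(750, 765) = 765
Overlap end = min(810, 855) = 810
Overlap = max(0, 810 - 765) = 45 min

45 minutes


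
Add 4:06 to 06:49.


Start: 409 minutes from midnight
Add: 246 minutes
Total: 655 minutes
Hours: 655 ÷ 60 = 10 remainder 55

10:55


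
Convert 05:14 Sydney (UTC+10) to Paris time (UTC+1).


20:14 (previous day)

Time difference = UTC+1 - UTC+10 = -9 hours
New hour = (5 -9) mod 24
= -4 mod 24 = 20
Minutes unchanged → 20:14; -4 < 0 → previous day


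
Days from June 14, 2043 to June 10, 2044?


362 days

From June 14, 2043 to June 10, 2044
Rest of June 2043: 30 - 14 = 16
Full months: July 31, August 31, September 30, October 31, November 30, December 31, January 31, February 2044 29, March 31, April 30, May 31
Days into June 2044: 10
Total = 16 + 31 + 31 + 30 + 31 + 30 + 31 + 31 + 29 + 31 + 30 + 31 + 10 = 362 days


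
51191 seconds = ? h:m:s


14h 13m 11s

Hours: 51191 ÷ 3600 = 14 remainder 791
Minutes: 791 ÷ 60 = 13 remainder 11
Seconds: 11


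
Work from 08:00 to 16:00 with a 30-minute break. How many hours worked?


Total time = (16×60+0) - (8×60+0)
= 960 - 480 = 480 min
Minus break: 480 - 30 = 450 min
= 7h 30m

7h 30m (450 minutes)


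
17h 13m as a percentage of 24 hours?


0.7174 (71.74%)

Total minutes: 17×60 + 13 = 1033
Day = 24×60 = 1440 minutes
Fraction = 1033/1440 ≈ 0.7174
As a percentage: 1033/1440 × 100 ≈ 71.74%


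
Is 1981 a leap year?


No

Rules: divisible by 4 AND (not by 100 OR by 400)
1981 ÷ 4 = 495 remainder 1 → not divisible by 4
Not divisible by 4 → not a leap year


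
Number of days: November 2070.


30 days

Month: November (month 11)
November has 30 days


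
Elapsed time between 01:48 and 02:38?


0h 50m

End time in minutes: 2×60 + 38 = 158
Start time in minutes: 1×60 + 48 = 108
Difference = 158 - 108 = 50 minutes
= 0 hours 50 minutes


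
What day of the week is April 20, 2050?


Wednesday

Zeller's congruence:
q=20, m=4, k=50, j=20
h = (20 + ⌊13×5/5⌋ + 50 + ⌊50/4⌋ + ⌊20/4⌋ - 2×20) mod 7
= (20 + 13 + 50 + 12 + 5 - 40) mod 7
= 60 mod 7 = 4
h=4 → Wednesday


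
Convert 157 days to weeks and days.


22 weeks 3 days

Weeks: 157 ÷ 7 = 22 remainder 3


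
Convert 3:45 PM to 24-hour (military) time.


Input: 3:45 PM
PM: 3 + 12 = 15

15:45


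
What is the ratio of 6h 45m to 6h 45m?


1:1 (1.00)

Duration 1: 405 minutes
Duration 2: 405 minutes
Ratio = 405:405
GCD = 405
Simplified = 1:1
As a decimal: 1/1 = 1.00


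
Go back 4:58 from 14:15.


Start: 855 minutes from midnight
Subtract: 298 minutes
Remaining: 855 - 298 = 557
Hours: 9, Minutes: 17

09:17


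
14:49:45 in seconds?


53385 seconds

Hours: 14 × 3600 = 50400
Minutes: 49 × 60 = 2940
Seconds: 45
Total = 50400 + 2940 + 45 = 53385


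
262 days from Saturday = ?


Start: Saturday (index 5)
(5 + 262) mod 7
= 267 mod 7
= 1
Index 1 → Tuesday

Tuesday


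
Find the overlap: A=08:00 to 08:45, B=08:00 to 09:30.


Meeting A: 480-525 (in minutes from midnight)
Meeting B: 480-570
Overlap start = max(480, 480) = 480
Overlap end = min(525, 570) = 525
Overlap = max(0, 525 - 480) = 45 min

45 minutes


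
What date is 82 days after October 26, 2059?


Start: October 26, 2059
Add 82 days
October 26 → November 1: 31 - 26 + 1 = 6 days (82 - 6 = 76 left)
November 1 → December 1: 30 - 1 + 1 = 30 days (76 - 30 = 46 left)
December 1 → January 1: 31 - 1 + 1 = 31 days (46 - 31 = 15 left)
January 1 + 15 = January 16, 2060

January 16, 2060


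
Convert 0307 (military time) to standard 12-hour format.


3:07 AM

Hour: 3
3 < 12 → AM


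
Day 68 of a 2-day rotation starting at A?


Shift B

Shifts: A, B
Start: A (index 0)
Day 68: (0 + 68 - 1) mod 2
= 67 mod 2
= 1
Index 1 → shift B


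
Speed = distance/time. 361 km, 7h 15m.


Distance: 361 km
Time: 7h 15m = 435 min = 435/60 = 29/4 hours
Speed = 361 ÷ (29/4) = 361 × 4 / 29 = 1444/29 ≈ 49.8 km/h

49.8 km/h


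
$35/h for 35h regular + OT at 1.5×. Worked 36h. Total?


Regular: 35h × $35 = $1225.00
Overtime: 36 - 35 = 1h
OT pay: 1h × $35 × 1.5 = $52.50
Total = $1225.00 + $52.50 = $1277.50

$1277.50


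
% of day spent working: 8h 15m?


Time: 495 minutes
Day: 1440 minutes
Percentage = (495/1440) × 100 ≈ 34.4%

34.4%


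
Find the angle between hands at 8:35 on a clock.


Hour hand = 8×30 + 35×0.5 = 257.5°
Minute hand = 35×6 = 210°
Difference = |257.5 - 210| = 47.5°

47.5°


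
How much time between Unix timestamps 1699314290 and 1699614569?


Difference = 1699614569 - 1699314290 = 300279 seconds
In hours: 300279 / 3600 ≈ 83.4
In days: 300279 / 86400 ≈ 3.48

300279 seconds (83.4 hours / 3.48 days)


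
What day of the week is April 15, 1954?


Thursday

Zeller's congruence:
q=15, m=4, k=54, j=19
h = (15 + ⌊13×5/5⌋ + 54 + ⌊54/4⌋ + ⌊19/4⌋ - 2×19) mod 7
= (15 + 13 + 54 + 13 + 4 - 38) mod 7
= 61 mod 7 = 5
h=5 → Thursday


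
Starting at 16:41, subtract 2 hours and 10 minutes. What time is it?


Start: 1001 minutes from midnight
Subtract: 130 minutes
Remaining: 1001 - 130 = 871
Hours: 14, Minutes: 31

14:31


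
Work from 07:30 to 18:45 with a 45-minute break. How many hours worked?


Total time = (18×60+45) - (7×60+30)
= 1125 - 450 = 675 min
Minus break: 675 - 45 = 630 min
= 10h 30m

10h 30m (630 minutes)


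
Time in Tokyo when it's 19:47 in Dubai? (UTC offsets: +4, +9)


00:47 (next day)

Time difference = UTC+9 - UTC+4 = +5 hours
New hour = (19 + 5) mod 24
= 24 mod 24 = 0
Minutes unchanged → 00:47; 24 ≥ 24 → next day


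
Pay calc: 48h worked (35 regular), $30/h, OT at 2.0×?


Regular: 35h × $30 = $1050.00
Overtime: 48 - 35 = 13h
OT pay: 13h × $30 × 2.0 = $780.00
Total = $1050.00 + $780.00 = $1830.00

$1830.00
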